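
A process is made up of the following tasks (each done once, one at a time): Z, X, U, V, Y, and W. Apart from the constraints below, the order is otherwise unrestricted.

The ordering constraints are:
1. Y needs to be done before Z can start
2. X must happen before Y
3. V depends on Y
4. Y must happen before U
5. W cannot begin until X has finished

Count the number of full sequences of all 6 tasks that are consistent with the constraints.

30

Only X has no prerequisites, so it must go first.
Counting all ways to extend the partial order to a total order gives 30.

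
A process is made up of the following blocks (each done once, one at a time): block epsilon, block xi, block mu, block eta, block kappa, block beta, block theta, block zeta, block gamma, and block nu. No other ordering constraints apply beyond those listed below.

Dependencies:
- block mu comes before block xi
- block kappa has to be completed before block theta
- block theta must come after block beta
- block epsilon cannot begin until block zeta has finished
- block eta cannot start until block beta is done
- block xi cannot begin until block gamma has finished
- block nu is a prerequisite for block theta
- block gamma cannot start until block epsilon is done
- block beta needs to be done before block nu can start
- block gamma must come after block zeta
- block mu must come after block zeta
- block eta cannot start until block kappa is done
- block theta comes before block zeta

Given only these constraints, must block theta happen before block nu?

There is a chain block nu → block theta, which puts block nu before block theta.
So block theta never precedes block nu.

No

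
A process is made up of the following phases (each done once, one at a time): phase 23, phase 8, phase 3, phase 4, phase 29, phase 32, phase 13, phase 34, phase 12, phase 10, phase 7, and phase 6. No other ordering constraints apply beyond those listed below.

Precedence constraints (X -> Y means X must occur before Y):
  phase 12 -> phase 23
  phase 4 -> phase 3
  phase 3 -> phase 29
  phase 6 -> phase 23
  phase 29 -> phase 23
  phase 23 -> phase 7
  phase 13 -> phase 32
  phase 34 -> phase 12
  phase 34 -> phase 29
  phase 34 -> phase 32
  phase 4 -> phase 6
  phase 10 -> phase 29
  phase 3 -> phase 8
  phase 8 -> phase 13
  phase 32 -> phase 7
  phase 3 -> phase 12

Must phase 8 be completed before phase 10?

No

Nothing in the constraints links phase 8 and phase 10; they are unordered relative to each other.
There exist valid orderings with phase 10 before phase 8, so phase 8 is not required to come first.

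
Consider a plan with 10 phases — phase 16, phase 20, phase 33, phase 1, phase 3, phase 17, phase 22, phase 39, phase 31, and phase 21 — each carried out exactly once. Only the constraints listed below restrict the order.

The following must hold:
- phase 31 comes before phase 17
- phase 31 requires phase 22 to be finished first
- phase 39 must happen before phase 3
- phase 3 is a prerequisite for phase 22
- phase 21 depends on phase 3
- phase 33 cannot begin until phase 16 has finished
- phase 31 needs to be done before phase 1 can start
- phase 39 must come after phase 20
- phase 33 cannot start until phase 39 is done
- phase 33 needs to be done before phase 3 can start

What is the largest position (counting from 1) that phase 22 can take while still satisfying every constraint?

7

The phases that are forced after phase 22, directly or by a chain of constraints, are phase 1, phase 17, phase 31. That's 3 phases.
With 3 mandatory successors out of 10 phases total, the latest slot for phase 22 is 10−3 = 7, and it's reachable by doing all non-successors before phase 22.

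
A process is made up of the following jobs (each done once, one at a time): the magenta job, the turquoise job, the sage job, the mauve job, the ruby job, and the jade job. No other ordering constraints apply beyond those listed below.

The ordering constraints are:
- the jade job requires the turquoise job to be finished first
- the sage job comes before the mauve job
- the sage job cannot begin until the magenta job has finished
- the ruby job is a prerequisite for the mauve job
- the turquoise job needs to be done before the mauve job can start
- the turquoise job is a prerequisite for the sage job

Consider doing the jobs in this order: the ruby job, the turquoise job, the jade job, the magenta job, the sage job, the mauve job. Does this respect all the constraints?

Every stated constraint is respected: the ruby job sits at position 1, ahead of the mauve job at position 6, and each of the other listed pairs likewise has the predecessor earlier in the sequence.

Yes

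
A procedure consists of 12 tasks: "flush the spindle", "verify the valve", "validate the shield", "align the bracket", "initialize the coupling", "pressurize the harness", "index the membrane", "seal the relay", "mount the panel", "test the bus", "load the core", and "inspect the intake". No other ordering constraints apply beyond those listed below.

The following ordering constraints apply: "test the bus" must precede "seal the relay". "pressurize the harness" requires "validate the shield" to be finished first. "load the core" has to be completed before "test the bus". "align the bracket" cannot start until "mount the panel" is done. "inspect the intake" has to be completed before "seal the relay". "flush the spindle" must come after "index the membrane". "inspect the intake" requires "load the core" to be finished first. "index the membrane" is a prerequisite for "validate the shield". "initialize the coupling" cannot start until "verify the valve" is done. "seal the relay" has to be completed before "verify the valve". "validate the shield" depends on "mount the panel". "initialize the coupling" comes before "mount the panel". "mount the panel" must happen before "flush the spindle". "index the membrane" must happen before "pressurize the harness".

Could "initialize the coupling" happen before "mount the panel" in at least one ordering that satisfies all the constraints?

Yes

The constraints force "initialize the coupling" before "mount the panel", so yes — every valid ordering has "initialize the coupling" earlier.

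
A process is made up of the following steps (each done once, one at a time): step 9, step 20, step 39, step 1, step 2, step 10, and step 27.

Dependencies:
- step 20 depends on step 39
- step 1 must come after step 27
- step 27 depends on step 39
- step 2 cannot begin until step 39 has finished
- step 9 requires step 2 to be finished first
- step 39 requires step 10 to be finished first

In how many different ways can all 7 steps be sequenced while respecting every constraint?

30

Step 10 is the only step with nothing required before it, so every ordering starts there.
Enumerating by repeatedly choosing an available step (one whose prerequisites are all placed) gives 30 distinct complete orderings.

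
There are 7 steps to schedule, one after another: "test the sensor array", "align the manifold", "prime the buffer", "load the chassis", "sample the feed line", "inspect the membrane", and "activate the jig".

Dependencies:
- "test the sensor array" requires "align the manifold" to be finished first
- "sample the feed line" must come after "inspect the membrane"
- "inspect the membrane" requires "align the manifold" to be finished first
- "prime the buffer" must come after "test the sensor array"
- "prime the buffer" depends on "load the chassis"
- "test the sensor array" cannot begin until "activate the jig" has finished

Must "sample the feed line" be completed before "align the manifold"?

The constraints actually force "align the manifold" before "sample the feed line" (via "align the manifold" → "inspect the membrane" → "sample the feed line"), not the other way around.
So "sample the feed line" never precedes "align the manifold".

No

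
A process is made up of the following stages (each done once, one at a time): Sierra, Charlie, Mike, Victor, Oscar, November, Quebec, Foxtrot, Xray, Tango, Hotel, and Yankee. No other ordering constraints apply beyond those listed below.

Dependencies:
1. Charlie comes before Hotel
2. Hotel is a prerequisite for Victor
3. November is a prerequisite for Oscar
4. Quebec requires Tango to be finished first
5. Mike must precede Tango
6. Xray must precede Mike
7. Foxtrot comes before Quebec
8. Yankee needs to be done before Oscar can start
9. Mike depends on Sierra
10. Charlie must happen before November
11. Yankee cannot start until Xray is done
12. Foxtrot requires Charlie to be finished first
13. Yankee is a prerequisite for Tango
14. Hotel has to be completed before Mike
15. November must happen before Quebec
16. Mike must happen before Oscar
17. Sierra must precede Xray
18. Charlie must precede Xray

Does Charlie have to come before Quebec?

Tracing the constraints gives a chain: Charlie → November → Quebec.
Hence Charlie necessarily comes before Quebec.

Yes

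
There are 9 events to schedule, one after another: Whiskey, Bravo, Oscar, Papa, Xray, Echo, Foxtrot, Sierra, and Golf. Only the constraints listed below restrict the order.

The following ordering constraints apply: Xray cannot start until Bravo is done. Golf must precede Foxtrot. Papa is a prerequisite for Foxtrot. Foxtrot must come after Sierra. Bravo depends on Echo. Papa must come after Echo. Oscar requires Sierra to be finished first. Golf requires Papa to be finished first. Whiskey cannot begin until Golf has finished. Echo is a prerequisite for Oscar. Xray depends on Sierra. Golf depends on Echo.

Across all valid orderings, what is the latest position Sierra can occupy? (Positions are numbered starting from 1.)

Following every chain forward from Sierra, the events that must come later are Oscar, Xray, Foxtrot — 3 of them.
With 3 mandatory successors out of 9 events total, the latest slot for Sierra is 9−3 = 6, and it's reachable by doing all non-successors before Sierra.

6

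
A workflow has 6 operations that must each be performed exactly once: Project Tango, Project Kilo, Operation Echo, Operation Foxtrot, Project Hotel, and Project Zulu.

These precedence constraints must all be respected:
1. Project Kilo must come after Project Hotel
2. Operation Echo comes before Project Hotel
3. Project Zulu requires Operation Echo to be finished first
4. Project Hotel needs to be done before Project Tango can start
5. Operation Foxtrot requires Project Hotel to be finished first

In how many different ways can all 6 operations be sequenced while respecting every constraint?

30

Operation Echo is the only operation with nothing required before it, so every ordering starts there.
Systematically extending each partial ordering one operation at a time and counting, there are 30 complete orderings.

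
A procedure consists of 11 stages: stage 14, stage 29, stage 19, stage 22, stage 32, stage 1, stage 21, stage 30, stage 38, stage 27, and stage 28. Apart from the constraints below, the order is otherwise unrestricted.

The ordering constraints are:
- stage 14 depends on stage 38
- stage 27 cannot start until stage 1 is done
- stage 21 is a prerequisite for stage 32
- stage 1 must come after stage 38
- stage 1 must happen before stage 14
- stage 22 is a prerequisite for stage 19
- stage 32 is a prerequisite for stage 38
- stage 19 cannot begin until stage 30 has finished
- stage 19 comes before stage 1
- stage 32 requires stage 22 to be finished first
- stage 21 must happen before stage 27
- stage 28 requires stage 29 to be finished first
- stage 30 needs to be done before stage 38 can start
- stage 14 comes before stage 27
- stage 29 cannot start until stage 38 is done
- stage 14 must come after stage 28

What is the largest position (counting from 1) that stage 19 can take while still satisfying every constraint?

Following every chain forward from stage 19, the stages that must come later are stage 14, stage 1, stage 27 — 3 of them.
So at least 3 stages follow stage 19, putting stage 19 no later than position 8. That position is achievable by scheduling everything else first.

8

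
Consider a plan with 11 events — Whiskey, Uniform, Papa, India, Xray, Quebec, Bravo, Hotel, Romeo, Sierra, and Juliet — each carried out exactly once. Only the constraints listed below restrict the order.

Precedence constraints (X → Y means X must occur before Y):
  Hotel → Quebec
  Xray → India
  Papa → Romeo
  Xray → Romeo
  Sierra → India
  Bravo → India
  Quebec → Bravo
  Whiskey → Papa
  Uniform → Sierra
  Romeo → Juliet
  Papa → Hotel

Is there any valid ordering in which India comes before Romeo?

Yes

Nothing in the constraints forces Romeo before India — there is no chain from Romeo to India.
That means at least one valid schedule has India before Romeo.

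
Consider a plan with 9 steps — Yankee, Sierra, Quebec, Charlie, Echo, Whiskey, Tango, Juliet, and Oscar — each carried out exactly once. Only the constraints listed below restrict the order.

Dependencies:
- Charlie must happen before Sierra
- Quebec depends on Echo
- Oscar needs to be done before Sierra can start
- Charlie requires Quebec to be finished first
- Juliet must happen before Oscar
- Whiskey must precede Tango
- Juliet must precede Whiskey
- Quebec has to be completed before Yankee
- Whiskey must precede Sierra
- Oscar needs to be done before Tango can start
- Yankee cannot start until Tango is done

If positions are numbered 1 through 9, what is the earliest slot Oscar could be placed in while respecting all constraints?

2

The only step forced before Oscar (directly or transitively) is Juliet.
With 1 mandatory predecessor, the earliest Oscar can sit is position 1+1 = 2, and placing just that one first achieves it.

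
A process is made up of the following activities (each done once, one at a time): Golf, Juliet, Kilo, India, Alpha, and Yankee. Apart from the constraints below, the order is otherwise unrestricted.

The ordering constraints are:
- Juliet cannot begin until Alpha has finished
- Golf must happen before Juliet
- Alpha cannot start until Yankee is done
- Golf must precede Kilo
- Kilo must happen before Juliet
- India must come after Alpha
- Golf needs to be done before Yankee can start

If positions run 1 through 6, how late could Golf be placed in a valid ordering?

The activities that are forced after Golf, directly or by a chain of constraints, are Juliet, Kilo, India, Alpha, Yankee. That's 5 activities.
With 5 mandatory successors out of 6 activities total, the latest slot for Golf is 6−5 = 1, and it's reachable by doing all non-successors before Golf.

1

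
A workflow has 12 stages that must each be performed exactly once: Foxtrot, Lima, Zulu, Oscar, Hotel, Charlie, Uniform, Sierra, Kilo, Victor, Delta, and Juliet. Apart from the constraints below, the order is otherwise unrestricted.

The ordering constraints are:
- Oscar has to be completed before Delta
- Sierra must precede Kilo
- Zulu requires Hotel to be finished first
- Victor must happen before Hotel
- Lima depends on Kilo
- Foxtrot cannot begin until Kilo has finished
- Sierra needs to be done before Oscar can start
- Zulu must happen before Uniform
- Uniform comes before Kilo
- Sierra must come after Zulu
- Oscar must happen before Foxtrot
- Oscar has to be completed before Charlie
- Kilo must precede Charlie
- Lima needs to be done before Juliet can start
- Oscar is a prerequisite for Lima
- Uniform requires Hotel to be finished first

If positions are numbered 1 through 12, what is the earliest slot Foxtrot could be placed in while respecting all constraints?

Working backwards through the constraints from Foxtrot, its full set of required predecessors is Zulu, Oscar, Hotel, Uniform, Sierra, Kilo, Victor — 7 of them.
So at minimum 7 stages come before Foxtrot, putting Foxtrot no earlier than position 8. That position is achievable by scheduling exactly those predecessors first.

8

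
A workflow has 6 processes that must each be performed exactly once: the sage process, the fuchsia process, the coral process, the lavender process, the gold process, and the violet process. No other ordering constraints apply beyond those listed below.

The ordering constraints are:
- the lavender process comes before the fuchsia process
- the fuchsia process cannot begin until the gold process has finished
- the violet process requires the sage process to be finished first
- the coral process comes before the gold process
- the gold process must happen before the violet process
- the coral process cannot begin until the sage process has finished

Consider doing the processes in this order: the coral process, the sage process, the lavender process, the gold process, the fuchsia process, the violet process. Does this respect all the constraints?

No

The sequence places the coral process ahead of the sage process.
Since the sage process is required before the coral process, the ordering is invalid.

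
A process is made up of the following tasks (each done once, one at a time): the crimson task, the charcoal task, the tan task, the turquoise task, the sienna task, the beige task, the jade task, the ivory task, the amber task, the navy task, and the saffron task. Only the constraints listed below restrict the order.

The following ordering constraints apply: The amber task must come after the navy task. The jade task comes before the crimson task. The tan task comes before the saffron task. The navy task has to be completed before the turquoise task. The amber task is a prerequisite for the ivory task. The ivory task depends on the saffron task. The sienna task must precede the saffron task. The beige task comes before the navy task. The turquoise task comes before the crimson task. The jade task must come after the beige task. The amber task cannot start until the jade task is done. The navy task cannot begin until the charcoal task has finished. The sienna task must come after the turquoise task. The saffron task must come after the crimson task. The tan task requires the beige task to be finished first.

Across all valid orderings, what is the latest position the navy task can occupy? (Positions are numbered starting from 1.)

The tasks that are forced after the navy task, directly or by a chain of constraints, are the crimson task, the turquoise task, the sienna task, the ivory task, the amber task, the saffron task. That's 6 tasks.
With 6 mandatory successors out of 11 tasks total, the latest slot for the navy task is 11−6 = 5, and it's reachable by doing all non-successors before the navy task.

5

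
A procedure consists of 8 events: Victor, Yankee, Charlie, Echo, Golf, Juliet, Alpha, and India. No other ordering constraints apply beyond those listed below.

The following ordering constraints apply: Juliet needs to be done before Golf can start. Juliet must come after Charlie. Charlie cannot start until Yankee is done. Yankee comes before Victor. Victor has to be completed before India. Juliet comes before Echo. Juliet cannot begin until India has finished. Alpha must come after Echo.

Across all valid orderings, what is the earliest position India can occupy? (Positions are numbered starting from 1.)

3

Every event that must precede India has to come before it. Tracing all chains that end at India, those events are: Victor, Yankee — 2 in total.
So at minimum 2 events come before India, putting India no earlier than position 3. That position is achievable by scheduling exactly those predecessors first.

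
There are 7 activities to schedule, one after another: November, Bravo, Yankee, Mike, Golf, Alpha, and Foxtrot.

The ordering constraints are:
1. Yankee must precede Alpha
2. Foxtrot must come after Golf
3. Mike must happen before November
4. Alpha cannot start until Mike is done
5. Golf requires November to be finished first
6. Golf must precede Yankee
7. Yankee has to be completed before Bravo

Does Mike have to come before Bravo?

Yes

Tracing the constraints gives a chain: Mike → November → Golf → Yankee → Bravo.
Hence Mike necessarily comes before Bravo.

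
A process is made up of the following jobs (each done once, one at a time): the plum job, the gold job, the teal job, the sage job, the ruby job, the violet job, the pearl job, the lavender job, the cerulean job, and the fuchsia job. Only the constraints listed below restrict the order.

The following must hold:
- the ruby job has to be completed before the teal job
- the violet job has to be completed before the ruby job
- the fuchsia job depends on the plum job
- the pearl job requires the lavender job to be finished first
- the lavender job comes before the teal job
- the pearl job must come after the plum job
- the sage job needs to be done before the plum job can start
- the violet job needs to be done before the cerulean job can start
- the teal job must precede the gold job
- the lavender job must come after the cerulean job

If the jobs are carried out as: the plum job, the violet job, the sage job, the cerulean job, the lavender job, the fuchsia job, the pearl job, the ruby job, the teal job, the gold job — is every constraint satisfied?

No

In the proposed order, the plum job appears before the sage job.
But one of the constraints requires the sage job before the plum job, so this ordering violates it.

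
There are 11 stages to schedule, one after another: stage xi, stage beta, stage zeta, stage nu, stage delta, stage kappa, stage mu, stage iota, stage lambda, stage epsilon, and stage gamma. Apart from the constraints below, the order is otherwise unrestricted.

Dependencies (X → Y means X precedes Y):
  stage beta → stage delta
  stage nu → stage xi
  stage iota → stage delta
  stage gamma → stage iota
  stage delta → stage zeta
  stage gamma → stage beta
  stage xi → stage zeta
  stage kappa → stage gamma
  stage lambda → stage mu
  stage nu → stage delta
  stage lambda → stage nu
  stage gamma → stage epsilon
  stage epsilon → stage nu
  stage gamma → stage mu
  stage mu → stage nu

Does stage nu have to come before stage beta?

No

Nothing in the constraints links stage nu and stage beta; they are unordered relative to each other.
A valid ordering placing stage beta before stage nu exists, so the answer is no.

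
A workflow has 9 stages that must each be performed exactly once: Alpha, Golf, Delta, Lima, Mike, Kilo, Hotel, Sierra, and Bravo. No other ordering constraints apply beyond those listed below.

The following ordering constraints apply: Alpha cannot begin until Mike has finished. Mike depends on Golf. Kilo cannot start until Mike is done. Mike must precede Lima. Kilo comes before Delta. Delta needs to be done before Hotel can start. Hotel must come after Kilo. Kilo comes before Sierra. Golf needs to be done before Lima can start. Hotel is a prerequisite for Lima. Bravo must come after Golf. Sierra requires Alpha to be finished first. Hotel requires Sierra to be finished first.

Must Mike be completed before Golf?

No

The constraints actually force Golf before Mike (via Golf → Mike), not the other way around.
So Mike does not have to come before Golf — it cannot.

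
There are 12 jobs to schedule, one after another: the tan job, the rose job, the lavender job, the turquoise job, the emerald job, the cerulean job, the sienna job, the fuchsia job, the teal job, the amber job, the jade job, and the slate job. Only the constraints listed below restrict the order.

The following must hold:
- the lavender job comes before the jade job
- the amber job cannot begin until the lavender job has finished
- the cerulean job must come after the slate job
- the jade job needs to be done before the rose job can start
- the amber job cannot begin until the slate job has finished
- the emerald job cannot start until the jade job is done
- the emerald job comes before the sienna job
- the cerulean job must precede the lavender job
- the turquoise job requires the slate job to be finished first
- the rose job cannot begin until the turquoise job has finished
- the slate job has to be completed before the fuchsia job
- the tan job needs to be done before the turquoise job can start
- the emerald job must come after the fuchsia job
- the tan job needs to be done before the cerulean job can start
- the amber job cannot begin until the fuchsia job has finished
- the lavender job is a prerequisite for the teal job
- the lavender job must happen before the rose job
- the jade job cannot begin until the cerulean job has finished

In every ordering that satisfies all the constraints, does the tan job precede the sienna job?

Following the dependencies: the tan job → the cerulean job → the jade job → the emerald job → the sienna job.
So the tan job must precede the sienna job in any valid ordering.

Yes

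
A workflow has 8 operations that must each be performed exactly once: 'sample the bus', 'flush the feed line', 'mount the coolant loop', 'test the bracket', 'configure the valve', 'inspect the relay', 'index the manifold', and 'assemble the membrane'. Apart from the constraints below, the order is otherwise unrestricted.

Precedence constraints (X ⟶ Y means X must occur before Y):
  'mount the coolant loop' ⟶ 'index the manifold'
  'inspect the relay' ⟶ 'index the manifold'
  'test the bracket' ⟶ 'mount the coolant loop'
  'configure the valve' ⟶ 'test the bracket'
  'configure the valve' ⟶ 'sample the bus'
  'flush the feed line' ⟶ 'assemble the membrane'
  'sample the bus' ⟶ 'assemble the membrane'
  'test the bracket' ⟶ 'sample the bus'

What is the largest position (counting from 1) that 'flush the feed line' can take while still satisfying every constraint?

Following the constraints forward from 'flush the feed line', its only required successor is 'assemble the membrane'.
With 1 mandatory successor out of 8 operations total, the latest slot for 'flush the feed line' is 8−1 = 7, and it's reachable by doing all non-successors before 'flush the feed line'.

7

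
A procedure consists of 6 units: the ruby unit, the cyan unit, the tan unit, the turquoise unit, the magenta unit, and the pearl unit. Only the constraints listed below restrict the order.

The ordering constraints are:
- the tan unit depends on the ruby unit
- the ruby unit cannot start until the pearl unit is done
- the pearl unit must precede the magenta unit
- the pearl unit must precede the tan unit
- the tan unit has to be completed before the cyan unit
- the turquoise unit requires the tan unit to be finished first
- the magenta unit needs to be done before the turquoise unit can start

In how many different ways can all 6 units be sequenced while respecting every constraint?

7

Only the pearl unit has no prerequisites, so it must go first.
Counting all ways to extend the partial order to a total order gives 7.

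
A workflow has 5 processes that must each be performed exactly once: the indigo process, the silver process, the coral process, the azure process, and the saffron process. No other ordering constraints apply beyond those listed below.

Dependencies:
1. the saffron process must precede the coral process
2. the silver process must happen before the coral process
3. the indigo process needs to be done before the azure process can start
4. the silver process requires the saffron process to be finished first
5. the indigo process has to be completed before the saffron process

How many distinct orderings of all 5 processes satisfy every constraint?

Only the indigo process has no prerequisites, so it must go first.
Enumerating by repeatedly choosing an available process (one whose prerequisites are all placed) gives 4 distinct complete orderings.

4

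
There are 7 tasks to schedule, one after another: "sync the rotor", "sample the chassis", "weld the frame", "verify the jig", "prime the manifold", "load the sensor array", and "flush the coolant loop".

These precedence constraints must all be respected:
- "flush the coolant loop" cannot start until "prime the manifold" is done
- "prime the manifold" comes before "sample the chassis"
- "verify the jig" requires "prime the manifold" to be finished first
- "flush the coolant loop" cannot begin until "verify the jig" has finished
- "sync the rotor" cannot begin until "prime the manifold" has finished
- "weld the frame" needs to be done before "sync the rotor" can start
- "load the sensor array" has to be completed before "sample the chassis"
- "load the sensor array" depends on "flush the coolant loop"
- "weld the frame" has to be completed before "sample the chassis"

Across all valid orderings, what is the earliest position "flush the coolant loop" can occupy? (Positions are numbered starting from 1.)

3

Every task that must precede "flush the coolant loop" has to come before it. Tracing all chains that end at "flush the coolant loop", those tasks are: "verify the jig", "prime the manifold" — 2 in total.
With 2 mandatory predecessors, the earliest "flush the coolant loop" can sit is position 2+1 = 3, and placing just those 2 first achieves it.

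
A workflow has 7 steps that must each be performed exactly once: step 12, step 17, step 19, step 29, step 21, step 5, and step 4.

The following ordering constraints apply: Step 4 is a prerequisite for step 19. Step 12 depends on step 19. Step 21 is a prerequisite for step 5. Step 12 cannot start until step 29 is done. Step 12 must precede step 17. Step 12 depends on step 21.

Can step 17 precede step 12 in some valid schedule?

The constraints give a chain step 12 → step 17, which forces step 12 before step 17.
So no valid ordering can have step 17 before step 12.

No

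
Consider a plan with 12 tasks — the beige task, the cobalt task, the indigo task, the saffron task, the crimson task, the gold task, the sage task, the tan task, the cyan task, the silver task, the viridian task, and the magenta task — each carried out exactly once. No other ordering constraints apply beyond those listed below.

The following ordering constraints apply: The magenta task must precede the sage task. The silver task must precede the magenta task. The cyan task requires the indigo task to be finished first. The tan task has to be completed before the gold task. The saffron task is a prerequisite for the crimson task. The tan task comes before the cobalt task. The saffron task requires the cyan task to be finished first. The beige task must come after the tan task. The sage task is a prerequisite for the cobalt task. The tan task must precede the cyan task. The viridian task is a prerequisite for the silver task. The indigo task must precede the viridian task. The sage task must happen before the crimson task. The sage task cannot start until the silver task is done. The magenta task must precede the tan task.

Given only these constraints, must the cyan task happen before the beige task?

No

The cyan task and the beige task are not related by any chain of constraints.
A valid ordering placing the beige task before the cyan task exists, so the answer is no.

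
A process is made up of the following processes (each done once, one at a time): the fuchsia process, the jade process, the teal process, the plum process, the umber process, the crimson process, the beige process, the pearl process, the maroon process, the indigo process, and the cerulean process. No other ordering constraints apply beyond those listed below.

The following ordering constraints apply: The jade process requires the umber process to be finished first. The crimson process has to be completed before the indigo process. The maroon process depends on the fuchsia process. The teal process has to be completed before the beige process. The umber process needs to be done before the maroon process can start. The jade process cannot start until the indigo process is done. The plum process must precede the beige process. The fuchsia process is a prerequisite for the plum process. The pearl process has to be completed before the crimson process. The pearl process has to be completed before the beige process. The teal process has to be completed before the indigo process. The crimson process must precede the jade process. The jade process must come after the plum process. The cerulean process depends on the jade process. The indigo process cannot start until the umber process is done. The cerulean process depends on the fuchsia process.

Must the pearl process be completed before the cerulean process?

Following the dependencies: the pearl process → the crimson process → the jade process → the cerulean process.
That forces the pearl process before the cerulean process in every valid schedule.

Yes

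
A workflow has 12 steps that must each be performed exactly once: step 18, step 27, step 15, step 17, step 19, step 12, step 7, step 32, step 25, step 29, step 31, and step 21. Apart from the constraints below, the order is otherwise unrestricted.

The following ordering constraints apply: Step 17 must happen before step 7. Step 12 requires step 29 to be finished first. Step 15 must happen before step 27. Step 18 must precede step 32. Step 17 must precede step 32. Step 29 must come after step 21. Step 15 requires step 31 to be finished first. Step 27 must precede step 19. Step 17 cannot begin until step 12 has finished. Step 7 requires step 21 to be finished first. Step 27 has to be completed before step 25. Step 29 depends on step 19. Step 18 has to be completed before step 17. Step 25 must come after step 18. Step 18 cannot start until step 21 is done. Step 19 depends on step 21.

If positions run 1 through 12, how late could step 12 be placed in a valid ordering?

9

The steps that are forced after step 12, directly or by a chain of constraints, are step 17, step 7, step 32. That's 3 steps.
So at least 3 steps follow step 12, putting step 12 no later than position 9. That position is achievable by scheduling everything else first.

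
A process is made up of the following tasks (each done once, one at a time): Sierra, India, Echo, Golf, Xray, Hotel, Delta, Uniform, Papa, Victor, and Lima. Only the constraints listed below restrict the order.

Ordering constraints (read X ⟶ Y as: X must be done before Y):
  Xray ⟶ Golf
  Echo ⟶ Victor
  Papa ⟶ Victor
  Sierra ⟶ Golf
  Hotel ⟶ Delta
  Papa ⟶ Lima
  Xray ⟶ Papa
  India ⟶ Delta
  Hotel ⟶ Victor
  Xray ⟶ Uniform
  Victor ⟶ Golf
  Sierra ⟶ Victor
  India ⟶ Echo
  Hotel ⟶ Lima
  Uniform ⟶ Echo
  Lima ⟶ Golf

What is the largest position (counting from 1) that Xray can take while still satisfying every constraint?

5

Every task that must follow Xray has to come after it. Tracing all chains starting from Xray, those tasks are: Echo, Golf, Uniform, Papa, Victor, Lima — 6 in total.
With 6 mandatory successors out of 11 tasks total, the latest slot for Xray is 11−6 = 5, and it's reachable by doing all non-successors before Xray.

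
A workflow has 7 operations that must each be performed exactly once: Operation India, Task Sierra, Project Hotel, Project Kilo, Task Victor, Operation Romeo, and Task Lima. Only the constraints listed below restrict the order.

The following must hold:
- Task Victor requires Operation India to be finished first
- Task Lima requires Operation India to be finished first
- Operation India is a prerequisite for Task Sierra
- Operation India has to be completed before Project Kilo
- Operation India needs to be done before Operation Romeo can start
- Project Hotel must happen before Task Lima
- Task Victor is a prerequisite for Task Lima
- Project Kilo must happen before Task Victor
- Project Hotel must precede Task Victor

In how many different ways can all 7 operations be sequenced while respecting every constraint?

2 operations have no prerequisites (Operation India, Project Hotel), so any of them could come first.
Counting all ways to extend the partial order to a total order gives 80.

80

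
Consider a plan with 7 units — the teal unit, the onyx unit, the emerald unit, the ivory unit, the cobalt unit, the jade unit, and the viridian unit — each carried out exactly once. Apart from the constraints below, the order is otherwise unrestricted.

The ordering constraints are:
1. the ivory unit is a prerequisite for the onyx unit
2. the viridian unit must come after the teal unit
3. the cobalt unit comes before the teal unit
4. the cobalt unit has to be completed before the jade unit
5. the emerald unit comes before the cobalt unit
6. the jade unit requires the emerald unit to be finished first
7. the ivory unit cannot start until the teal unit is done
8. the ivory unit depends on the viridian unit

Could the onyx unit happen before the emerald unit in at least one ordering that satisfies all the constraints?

The constraints give a chain the emerald unit → the cobalt unit → the teal unit → the ivory unit → the onyx unit, which forces the emerald unit before the onyx unit.
Hence the onyx unit can never be scheduled before the emerald unit.

No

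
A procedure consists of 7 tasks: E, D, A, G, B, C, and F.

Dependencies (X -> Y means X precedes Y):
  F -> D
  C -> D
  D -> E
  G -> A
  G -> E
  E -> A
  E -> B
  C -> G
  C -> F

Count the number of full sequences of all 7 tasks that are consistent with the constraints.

C is the only task with nothing required before it, so every ordering starts there.
Systematically extending each partial ordering one task at a time and counting, there are 6 complete orderings.

6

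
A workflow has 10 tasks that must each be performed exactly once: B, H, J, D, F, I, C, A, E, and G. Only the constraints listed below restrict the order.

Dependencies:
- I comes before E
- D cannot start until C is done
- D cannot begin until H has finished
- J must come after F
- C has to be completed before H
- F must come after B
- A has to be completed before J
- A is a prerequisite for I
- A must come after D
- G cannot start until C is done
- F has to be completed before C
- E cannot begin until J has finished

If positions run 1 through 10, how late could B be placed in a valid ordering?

Following every chain forward from B, the tasks that must come later are H, J, D, F, I, C, A, E, G — 9 of them.
So at least 9 tasks follow B, putting B no later than position 1. That position is achievable by scheduling everything else first.

1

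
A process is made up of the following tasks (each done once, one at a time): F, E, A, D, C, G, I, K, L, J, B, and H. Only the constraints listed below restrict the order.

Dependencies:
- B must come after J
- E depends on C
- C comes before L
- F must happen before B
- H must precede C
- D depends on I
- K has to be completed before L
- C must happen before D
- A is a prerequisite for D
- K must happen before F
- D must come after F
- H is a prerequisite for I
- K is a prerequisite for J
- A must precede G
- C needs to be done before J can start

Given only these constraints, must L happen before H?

No

In fact the dependencies run the other way: H → C → L.
So L does not have to come before H — it cannot.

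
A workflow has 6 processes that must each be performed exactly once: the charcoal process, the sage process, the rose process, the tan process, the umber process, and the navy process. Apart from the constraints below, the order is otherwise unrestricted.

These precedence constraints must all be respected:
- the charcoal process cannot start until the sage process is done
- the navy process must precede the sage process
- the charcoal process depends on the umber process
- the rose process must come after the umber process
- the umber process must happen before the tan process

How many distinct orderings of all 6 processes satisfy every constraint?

38

The processes with no prerequisites are the umber process, the navy process; any of them can be placed first.
Systematically extending each partial ordering one process at a time and counting, there are 38 complete orderings.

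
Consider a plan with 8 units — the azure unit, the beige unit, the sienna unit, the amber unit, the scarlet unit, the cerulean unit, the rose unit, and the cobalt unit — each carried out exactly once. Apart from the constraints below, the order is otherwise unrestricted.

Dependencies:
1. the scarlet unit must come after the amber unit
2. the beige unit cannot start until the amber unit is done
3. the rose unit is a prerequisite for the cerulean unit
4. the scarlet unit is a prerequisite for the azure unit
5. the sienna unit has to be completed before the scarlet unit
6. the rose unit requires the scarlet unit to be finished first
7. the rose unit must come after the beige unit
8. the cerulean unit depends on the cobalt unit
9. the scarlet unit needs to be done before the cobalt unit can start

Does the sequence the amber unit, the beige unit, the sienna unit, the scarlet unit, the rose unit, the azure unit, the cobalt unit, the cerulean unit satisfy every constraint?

Checking each listed constraint against this order: for instance, the beige unit is in position 2 and the rose unit in position 5, so that constraint holds — and the remaining constraints check out the same way.

Yes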